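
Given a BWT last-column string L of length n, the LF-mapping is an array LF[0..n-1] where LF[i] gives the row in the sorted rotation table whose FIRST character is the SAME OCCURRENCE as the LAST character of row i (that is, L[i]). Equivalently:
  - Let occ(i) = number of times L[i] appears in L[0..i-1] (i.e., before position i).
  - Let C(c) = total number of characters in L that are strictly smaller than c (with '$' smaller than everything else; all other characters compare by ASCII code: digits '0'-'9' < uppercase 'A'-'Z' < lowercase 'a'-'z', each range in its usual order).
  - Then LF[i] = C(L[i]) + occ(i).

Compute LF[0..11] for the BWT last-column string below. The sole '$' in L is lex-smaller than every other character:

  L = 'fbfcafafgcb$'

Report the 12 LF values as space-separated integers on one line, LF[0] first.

Answer: 7 3 8 5 1 9 2 10 11 6 4 0

Derivation:
Char counts: '$':1, 'a':2, 'b':2, 'c':2, 'f':4, 'g':1
C (first-col start): C('$')=0, C('a')=1, C('b')=3, C('c')=5, C('f')=7, C('g')=11
L[0]='f': occ=0, LF[0]=C('f')+0=7+0=7
L[1]='b': occ=0, LF[1]=C('b')+0=3+0=3
L[2]='f': occ=1, LF[2]=C('f')+1=7+1=8
L[3]='c': occ=0, LF[3]=C('c')+0=5+0=5
L[4]='a': occ=0, LF[4]=C('a')+0=1+0=1
L[5]='f': occ=2, LF[5]=C('f')+2=7+2=9
L[6]='a': occ=1, LF[6]=C('a')+1=1+1=2
L[7]='f': occ=3, LF[7]=C('f')+3=7+3=10
L[8]='g': occ=0, LF[8]=C('g')+0=11+0=11
L[9]='c': occ=1, LF[9]=C('c')+1=5+1=6
L[10]='b': occ=1, LF[10]=C('b')+1=3+1=4
L[11]='$': occ=0, LF[11]=C('$')+0=0+0=0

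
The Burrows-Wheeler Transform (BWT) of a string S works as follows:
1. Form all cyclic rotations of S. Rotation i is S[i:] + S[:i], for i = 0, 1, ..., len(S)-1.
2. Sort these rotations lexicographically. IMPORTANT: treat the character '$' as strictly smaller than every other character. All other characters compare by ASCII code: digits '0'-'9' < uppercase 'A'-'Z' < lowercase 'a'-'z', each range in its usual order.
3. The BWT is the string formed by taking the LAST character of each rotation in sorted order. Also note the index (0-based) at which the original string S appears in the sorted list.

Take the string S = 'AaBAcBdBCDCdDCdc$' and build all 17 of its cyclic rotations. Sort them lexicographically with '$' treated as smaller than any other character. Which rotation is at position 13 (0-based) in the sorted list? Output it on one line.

Answer: cBdBCDCdDCdc$AaBA

Derivation:
All 17 rotations (rotation i = S[i:]+S[:i]):
  rot[0] = AaBAcBdBCDCdDCdc$
  rot[1] = aBAcBdBCDCdDCdc$A
  rot[2] = BAcBdBCDCdDCdc$Aa
  rot[3] = AcBdBCDCdDCdc$AaB
  rot[4] = cBdBCDCdDCdc$AaBA
  rot[5] = BdBCDCdDCdc$AaBAc
  rot[6] = dBCDCdDCdc$AaBAcB
  rot[7] = BCDCdDCdc$AaBAcBd
  rot[8] = CDCdDCdc$AaBAcBdB
  rot[9] = DCdDCdc$AaBAcBdBC
  rot[10] = CdDCdc$AaBAcBdBCD
  rot[11] = dDCdc$AaBAcBdBCDC
  rot[12] = DCdc$AaBAcBdBCDCd
  rot[13] = Cdc$AaBAcBdBCDCdD
  rot[14] = dc$AaBAcBdBCDCdDC
  rot[15] = c$AaBAcBdBCDCdDCd
  rot[16] = $AaBAcBdBCDCdDCdc
Sorted (with $ < everything):
  sorted[0] = $AaBAcBdBCDCdDCdc
  sorted[1] = AaBAcBdBCDCdDCdc$
  sorted[2] = AcBdBCDCdDCdc$AaB
  sorted[3] = BAcBdBCDCdDCdc$Aa
  sorted[4] = BCDCdDCdc$AaBAcBd
  sorted[5] = BdBCDCdDCdc$AaBAc
  sorted[6] = CDCdDCdc$AaBAcBdB
  sorted[7] = CdDCdc$AaBAcBdBCD
  sorted[8] = Cdc$AaBAcBdBCDCdD
  sorted[9] = DCdDCdc$AaBAcBdBC
  sorted[10] = DCdc$AaBAcBdBCDCd
  sorted[11] = aBAcBdBCDCdDCdc$A
  sorted[12] = c$AaBAcBdBCDCdDCd
  sorted[13] = cBdBCDCdDCdc$AaBA
  sorted[14] = dBCDCdDCdc$AaBAcB
  sorted[15] = dDCdc$AaBAcBdBCDC
  sorted[16] = dc$AaBAcBdBCDCdDC
sorted[13] = cBdBCDCdDCdc$AaBA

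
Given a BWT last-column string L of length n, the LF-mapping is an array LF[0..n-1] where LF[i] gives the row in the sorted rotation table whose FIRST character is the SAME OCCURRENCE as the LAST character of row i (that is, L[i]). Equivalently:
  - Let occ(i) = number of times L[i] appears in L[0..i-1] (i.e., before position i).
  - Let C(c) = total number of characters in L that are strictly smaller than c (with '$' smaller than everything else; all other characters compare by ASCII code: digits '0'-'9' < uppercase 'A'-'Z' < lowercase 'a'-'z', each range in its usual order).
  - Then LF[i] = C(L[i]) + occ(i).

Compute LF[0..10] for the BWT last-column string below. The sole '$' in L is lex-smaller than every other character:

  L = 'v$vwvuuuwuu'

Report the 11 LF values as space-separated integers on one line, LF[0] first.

Char counts: '$':1, 'u':5, 'v':3, 'w':2
C (first-col start): C('$')=0, C('u')=1, C('v')=6, C('w')=9
L[0]='v': occ=0, LF[0]=C('v')+0=6+0=6
L[1]='$': occ=0, LF[1]=C('$')+0=0+0=0
L[2]='v': occ=1, LF[2]=C('v')+1=6+1=7
L[3]='w': occ=0, LF[3]=C('w')+0=9+0=9
L[4]='v': occ=2, LF[4]=C('v')+2=6+2=8
L[5]='u': occ=0, LF[5]=C('u')+0=1+0=1
L[6]='u': occ=1, LF[6]=C('u')+1=1+1=2
L[7]='u': occ=2, LF[7]=C('u')+2=1+2=3
L[8]='w': occ=1, LF[8]=C('w')+1=9+1=10
L[9]='u': occ=3, LF[9]=C('u')+3=1+3=4
L[10]='u': occ=4, LF[10]=C('u')+4=1+4=5

Answer: 6 0 7 9 8 1 2 3 10 4 5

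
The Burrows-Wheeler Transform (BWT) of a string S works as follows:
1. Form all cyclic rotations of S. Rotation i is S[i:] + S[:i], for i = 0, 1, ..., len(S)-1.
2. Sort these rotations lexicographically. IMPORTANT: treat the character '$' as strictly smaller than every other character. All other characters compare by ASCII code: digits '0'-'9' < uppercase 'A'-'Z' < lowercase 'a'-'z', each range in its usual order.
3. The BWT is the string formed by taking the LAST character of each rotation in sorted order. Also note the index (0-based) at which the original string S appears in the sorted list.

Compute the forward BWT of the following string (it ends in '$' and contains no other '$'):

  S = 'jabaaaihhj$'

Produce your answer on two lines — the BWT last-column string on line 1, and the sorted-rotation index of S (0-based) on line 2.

All 11 rotations (rotation i = S[i:]+S[:i]):
  rot[0] = jabaaaihhj$
  rot[1] = abaaaihhj$j
  rot[2] = baaaihhj$ja
  rot[3] = aaaihhj$jab
  rot[4] = aaihhj$jaba
  rot[5] = aihhj$jabaa
  rot[6] = ihhj$jabaaa
  rot[7] = hhj$jabaaai
  rot[8] = hj$jabaaaih
  rot[9] = j$jabaaaihh
  rot[10] = $jabaaaihhj
Sorted (with $ < everything):
  sorted[0] = $jabaaaihhj  (last char: 'j')
  sorted[1] = aaaihhj$jab  (last char: 'b')
  sorted[2] = aaihhj$jaba  (last char: 'a')
  sorted[3] = abaaaihhj$j  (last char: 'j')
  sorted[4] = aihhj$jabaa  (last char: 'a')
  sorted[5] = baaaihhj$ja  (last char: 'a')
  sorted[6] = hhj$jabaaai  (last char: 'i')
  sorted[7] = hj$jabaaaih  (last char: 'h')
  sorted[8] = ihhj$jabaaa  (last char: 'a')
  sorted[9] = j$jabaaaihh  (last char: 'h')
  sorted[10] = jabaaaihhj$  (last char: '$')
Last column: jbajaaihah$
Original string S is at sorted index 10

Answer: jbajaaihah$
10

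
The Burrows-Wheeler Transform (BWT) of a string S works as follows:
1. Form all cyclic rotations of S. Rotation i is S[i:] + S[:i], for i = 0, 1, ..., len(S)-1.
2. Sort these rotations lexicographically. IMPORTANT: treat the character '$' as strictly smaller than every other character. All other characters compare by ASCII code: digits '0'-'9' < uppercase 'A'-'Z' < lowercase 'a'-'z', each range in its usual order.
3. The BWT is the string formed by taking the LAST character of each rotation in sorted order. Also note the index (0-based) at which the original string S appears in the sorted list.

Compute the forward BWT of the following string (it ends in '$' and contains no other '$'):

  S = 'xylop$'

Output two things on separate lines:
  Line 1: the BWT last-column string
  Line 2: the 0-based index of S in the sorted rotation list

All 6 rotations (rotation i = S[i:]+S[:i]):
  rot[0] = xylop$
  rot[1] = ylop$x
  rot[2] = lop$xy
  rot[3] = op$xyl
  rot[4] = p$xylo
  rot[5] = $xylop
Sorted (with $ < everything):
  sorted[0] = $xylop  (last char: 'p')
  sorted[1] = lop$xy  (last char: 'y')
  sorted[2] = op$xyl  (last char: 'l')
  sorted[3] = p$xylo  (last char: 'o')
  sorted[4] = xylop$  (last char: '$')
  sorted[5] = ylop$x  (last char: 'x')
Last column: pylo$x
Original string S is at sorted index 4

Answer: pylo$x
4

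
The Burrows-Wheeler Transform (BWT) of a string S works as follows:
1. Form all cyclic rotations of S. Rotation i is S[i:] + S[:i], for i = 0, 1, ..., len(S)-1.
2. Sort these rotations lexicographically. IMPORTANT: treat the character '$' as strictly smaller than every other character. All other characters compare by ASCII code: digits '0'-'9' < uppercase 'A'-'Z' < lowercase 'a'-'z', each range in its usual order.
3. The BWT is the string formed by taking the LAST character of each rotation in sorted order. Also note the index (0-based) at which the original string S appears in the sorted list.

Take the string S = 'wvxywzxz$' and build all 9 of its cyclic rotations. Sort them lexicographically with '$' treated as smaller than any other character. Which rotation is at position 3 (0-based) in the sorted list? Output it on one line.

Answer: wzxz$wvxy

Derivation:
All 9 rotations (rotation i = S[i:]+S[:i]):
  rot[0] = wvxywzxz$
  rot[1] = vxywzxz$w
  rot[2] = xywzxz$wv
  rot[3] = ywzxz$wvx
  rot[4] = wzxz$wvxy
  rot[5] = zxz$wvxyw
  rot[6] = xz$wvxywz
  rot[7] = z$wvxywzx
  rot[8] = $wvxywzxz
Sorted (with $ < everything):
  sorted[0] = $wvxywzxz
  sorted[1] = vxywzxz$w
  sorted[2] = wvxywzxz$
  sorted[3] = wzxz$wvxy
  sorted[4] = xywzxz$wv
  sorted[5] = xz$wvxywz
  sorted[6] = ywzxz$wvx
  sorted[7] = z$wvxywzx
  sorted[8] = zxz$wvxyw
sorted[3] = wzxz$wvxy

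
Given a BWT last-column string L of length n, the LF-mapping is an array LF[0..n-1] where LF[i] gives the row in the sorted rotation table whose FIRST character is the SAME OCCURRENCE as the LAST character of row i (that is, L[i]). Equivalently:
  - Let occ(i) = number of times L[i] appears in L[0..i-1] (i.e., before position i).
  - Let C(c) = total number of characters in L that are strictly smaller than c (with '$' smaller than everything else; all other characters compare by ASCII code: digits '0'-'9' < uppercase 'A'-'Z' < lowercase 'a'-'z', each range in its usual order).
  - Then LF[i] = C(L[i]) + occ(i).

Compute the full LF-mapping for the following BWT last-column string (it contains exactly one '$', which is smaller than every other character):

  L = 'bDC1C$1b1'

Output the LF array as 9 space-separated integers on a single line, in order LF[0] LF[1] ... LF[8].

Answer: 7 6 4 1 5 0 2 8 3

Derivation:
Char counts: '$':1, '1':3, 'C':2, 'D':1, 'b':2
C (first-col start): C('$')=0, C('1')=1, C('C')=4, C('D')=6, C('b')=7
L[0]='b': occ=0, LF[0]=C('b')+0=7+0=7
L[1]='D': occ=0, LF[1]=C('D')+0=6+0=6
L[2]='C': occ=0, LF[2]=C('C')+0=4+0=4
L[3]='1': occ=0, LF[3]=C('1')+0=1+0=1
L[4]='C': occ=1, LF[4]=C('C')+1=4+1=5
L[5]='$': occ=0, LF[5]=C('$')+0=0+0=0
L[6]='1': occ=1, LF[6]=C('1')+1=1+1=2
L[7]='b': occ=1, LF[7]=C('b')+1=7+1=8
L[8]='1': occ=2, LF[8]=C('1')+2=1+2=3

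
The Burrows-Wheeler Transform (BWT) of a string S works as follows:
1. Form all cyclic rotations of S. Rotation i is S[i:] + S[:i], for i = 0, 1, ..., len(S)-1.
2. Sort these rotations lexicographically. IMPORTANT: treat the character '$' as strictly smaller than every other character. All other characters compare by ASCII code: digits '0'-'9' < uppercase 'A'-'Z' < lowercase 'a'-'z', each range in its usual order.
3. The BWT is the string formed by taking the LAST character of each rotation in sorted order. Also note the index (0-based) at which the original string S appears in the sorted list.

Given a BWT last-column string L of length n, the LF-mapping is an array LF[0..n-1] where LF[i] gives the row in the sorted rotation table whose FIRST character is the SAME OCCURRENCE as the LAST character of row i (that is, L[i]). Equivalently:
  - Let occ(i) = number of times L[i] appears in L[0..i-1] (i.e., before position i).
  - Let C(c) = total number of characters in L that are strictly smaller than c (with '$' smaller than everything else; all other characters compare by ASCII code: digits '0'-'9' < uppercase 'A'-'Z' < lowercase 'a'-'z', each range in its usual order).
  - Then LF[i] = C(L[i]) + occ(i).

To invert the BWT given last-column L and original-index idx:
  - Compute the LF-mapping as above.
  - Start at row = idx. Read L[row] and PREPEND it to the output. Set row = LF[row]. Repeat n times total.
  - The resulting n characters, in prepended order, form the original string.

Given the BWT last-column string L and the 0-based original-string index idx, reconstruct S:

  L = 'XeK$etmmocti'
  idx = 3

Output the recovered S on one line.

Answer: committeeKX$

Derivation:
LF mapping: 2 4 1 0 5 10 7 8 9 3 11 6
Walk LF starting at row 3, prepending L[row]:
  step 1: row=3, L[3]='$', prepend. Next row=LF[3]=0
  step 2: row=0, L[0]='X', prepend. Next row=LF[0]=2
  step 3: row=2, L[2]='K', prepend. Next row=LF[2]=1
  step 4: row=1, L[1]='e', prepend. Next row=LF[1]=4
  step 5: row=4, L[4]='e', prepend. Next row=LF[4]=5
  step 6: row=5, L[5]='t', prepend. Next row=LF[5]=10
  step 7: row=10, L[10]='t', prepend. Next row=LF[10]=11
  step 8: row=11, L[11]='i', prepend. Next row=LF[11]=6
  step 9: row=6, L[6]='m', prepend. Next row=LF[6]=7
  step 10: row=7, L[7]='m', prepend. Next row=LF[7]=8
  step 11: row=8, L[8]='o', prepend. Next row=LF[8]=9
  step 12: row=9, L[9]='c', prepend. Next row=LF[9]=3
Reversed output: committeeKX$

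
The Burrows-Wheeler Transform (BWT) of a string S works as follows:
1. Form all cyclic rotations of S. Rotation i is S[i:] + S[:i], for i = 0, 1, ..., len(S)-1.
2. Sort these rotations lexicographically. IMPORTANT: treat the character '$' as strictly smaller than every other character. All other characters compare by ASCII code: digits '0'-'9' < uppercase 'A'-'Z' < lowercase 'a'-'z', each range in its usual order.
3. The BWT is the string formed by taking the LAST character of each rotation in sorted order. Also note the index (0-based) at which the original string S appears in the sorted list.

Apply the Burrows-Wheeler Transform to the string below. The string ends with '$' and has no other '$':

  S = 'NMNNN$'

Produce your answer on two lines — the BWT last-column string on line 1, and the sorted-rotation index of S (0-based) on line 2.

Answer: NNN$NM
3

Derivation:
All 6 rotations (rotation i = S[i:]+S[:i]):
  rot[0] = NMNNN$
  rot[1] = MNNN$N
  rot[2] = NNN$NM
  rot[3] = NN$NMN
  rot[4] = N$NMNN
  rot[5] = $NMNNN
Sorted (with $ < everything):
  sorted[0] = $NMNNN  (last char: 'N')
  sorted[1] = MNNN$N  (last char: 'N')
  sorted[2] = N$NMNN  (last char: 'N')
  sorted[3] = NMNNN$  (last char: '$')
  sorted[4] = NN$NMN  (last char: 'N')
  sorted[5] = NNN$NM  (last char: 'M')
Last column: NNN$NM
Original string S is at sorted index 3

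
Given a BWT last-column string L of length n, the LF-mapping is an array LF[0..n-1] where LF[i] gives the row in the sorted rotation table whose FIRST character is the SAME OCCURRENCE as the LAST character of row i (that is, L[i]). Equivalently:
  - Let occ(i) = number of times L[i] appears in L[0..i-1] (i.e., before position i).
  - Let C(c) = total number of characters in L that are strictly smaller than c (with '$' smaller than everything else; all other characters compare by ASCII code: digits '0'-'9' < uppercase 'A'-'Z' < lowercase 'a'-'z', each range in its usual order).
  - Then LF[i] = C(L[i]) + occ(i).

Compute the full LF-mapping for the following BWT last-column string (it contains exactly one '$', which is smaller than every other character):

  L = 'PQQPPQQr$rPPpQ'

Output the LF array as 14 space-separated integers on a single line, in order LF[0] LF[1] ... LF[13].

Answer: 1 6 7 2 3 8 9 12 0 13 4 5 11 10

Derivation:
Char counts: '$':1, 'P':5, 'Q':5, 'p':1, 'r':2
C (first-col start): C('$')=0, C('P')=1, C('Q')=6, C('p')=11, C('r')=12
L[0]='P': occ=0, LF[0]=C('P')+0=1+0=1
L[1]='Q': occ=0, LF[1]=C('Q')+0=6+0=6
L[2]='Q': occ=1, LF[2]=C('Q')+1=6+1=7
L[3]='P': occ=1, LF[3]=C('P')+1=1+1=2
L[4]='P': occ=2, LF[4]=C('P')+2=1+2=3
L[5]='Q': occ=2, LF[5]=C('Q')+2=6+2=8
L[6]='Q': occ=3, LF[6]=C('Q')+3=6+3=9
L[7]='r': occ=0, LF[7]=C('r')+0=12+0=12
L[8]='$': occ=0, LF[8]=C('$')+0=0+0=0
L[9]='r': occ=1, LF[9]=C('r')+1=12+1=13
L[10]='P': occ=3, LF[10]=C('P')+3=1+3=4
L[11]='P': occ=4, LF[11]=C('P')+4=1+4=5
L[12]='p': occ=0, LF[12]=C('p')+0=11+0=11
L[13]='Q': occ=4, LF[13]=C('Q')+4=6+4=10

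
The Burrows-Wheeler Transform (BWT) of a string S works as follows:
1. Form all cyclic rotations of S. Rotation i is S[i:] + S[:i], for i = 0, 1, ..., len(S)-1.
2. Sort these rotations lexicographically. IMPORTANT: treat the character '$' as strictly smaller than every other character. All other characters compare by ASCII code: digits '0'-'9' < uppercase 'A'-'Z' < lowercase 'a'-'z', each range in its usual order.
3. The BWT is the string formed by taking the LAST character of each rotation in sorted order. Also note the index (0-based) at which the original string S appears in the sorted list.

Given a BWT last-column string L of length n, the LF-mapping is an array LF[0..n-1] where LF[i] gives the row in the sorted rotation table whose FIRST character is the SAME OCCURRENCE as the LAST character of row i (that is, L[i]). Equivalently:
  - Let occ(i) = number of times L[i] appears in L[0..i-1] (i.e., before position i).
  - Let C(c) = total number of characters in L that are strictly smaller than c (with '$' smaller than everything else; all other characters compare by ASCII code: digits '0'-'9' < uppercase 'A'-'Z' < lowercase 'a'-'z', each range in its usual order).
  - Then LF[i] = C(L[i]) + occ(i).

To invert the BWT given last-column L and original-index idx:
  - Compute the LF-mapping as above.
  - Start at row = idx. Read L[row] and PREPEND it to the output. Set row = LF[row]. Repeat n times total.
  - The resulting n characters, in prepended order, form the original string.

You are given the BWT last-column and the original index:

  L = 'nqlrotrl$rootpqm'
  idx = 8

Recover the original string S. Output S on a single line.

Answer: prqllormtroqton$

Derivation:
LF mapping: 4 9 1 11 5 14 12 2 0 13 6 7 15 8 10 3
Walk LF starting at row 8, prepending L[row]:
  step 1: row=8, L[8]='$', prepend. Next row=LF[8]=0
  step 2: row=0, L[0]='n', prepend. Next row=LF[0]=4
  step 3: row=4, L[4]='o', prepend. Next row=LF[4]=5
  step 4: row=5, L[5]='t', prepend. Next row=LF[5]=14
  step 5: row=14, L[14]='q', prepend. Next row=LF[14]=10
  step 6: row=10, L[10]='o', prepend. Next row=LF[10]=6
  step 7: row=6, L[6]='r', prepend. Next row=LF[6]=12
  step 8: row=12, L[12]='t', prepend. Next row=LF[12]=15
  step 9: row=15, L[15]='m', prepend. Next row=LF[15]=3
  step 10: row=3, L[3]='r', prepend. Next row=LF[3]=11
  step 11: row=11, L[11]='o', prepend. Next row=LF[11]=7
  step 12: row=7, L[7]='l', prepend. Next row=LF[7]=2
  step 13: row=2, L[2]='l', prepend. Next row=LF[2]=1
  step 14: row=1, L[1]='q', prepend. Next row=LF[1]=9
  step 15: row=9, L[9]='r', prepend. Next row=LF[9]=13
  step 16: row=13, L[13]='p', prepend. Next row=LF[13]=8
Reversed output: prqllormtroqton$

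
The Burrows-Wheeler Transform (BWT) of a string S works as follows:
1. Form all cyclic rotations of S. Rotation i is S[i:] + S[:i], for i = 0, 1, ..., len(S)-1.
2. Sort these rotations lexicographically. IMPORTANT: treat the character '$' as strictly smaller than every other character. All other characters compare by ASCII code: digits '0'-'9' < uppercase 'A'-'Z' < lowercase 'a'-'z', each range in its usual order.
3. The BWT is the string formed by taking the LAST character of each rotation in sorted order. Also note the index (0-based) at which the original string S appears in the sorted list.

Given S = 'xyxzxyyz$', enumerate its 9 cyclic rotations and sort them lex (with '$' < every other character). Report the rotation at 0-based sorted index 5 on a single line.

Answer: yyz$xyxzx

Derivation:
All 9 rotations (rotation i = S[i:]+S[:i]):
  rot[0] = xyxzxyyz$
  rot[1] = yxzxyyz$x
  rot[2] = xzxyyz$xy
  rot[3] = zxyyz$xyx
  rot[4] = xyyz$xyxz
  rot[5] = yyz$xyxzx
  rot[6] = yz$xyxzxy
  rot[7] = z$xyxzxyy
  rot[8] = $xyxzxyyz
Sorted (with $ < everything):
  sorted[0] = $xyxzxyyz
  sorted[1] = xyxzxyyz$
  sorted[2] = xyyz$xyxz
  sorted[3] = xzxyyz$xy
  sorted[4] = yxzxyyz$x
  sorted[5] = yyz$xyxzx
  sorted[6] = yz$xyxzxy
  sorted[7] = z$xyxzxyy
  sorted[8] = zxyyz$xyx
sorted[5] = yyz$xyxzx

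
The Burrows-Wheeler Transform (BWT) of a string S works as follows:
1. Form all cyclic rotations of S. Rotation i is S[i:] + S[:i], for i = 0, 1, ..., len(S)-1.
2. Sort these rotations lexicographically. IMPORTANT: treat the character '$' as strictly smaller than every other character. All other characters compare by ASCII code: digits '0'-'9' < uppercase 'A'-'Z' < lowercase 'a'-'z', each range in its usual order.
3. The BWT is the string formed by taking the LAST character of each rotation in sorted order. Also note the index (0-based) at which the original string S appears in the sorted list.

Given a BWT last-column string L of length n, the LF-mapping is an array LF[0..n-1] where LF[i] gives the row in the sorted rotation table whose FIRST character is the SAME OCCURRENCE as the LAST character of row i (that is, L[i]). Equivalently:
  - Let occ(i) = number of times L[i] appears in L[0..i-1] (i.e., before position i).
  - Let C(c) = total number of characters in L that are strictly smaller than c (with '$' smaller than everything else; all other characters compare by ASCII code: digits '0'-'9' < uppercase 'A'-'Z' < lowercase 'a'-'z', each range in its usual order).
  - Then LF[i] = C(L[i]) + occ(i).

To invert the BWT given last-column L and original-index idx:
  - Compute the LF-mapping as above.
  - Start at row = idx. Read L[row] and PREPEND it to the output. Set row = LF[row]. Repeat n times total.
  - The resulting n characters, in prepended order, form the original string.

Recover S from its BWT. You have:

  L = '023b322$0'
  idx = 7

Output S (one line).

Answer: 32230b20$

Derivation:
LF mapping: 1 3 6 8 7 4 5 0 2
Walk LF starting at row 7, prepending L[row]:
  step 1: row=7, L[7]='$', prepend. Next row=LF[7]=0
  step 2: row=0, L[0]='0', prepend. Next row=LF[0]=1
  step 3: row=1, L[1]='2', prepend. Next row=LF[1]=3
  step 4: row=3, L[3]='b', prepend. Next row=LF[3]=8
  step 5: row=8, L[8]='0', prepend. Next row=LF[8]=2
  step 6: row=2, L[2]='3', prepend. Next row=LF[2]=6
  step 7: row=6, L[6]='2', prepend. Next row=LF[6]=5
  step 8: row=5, L[5]='2', prepend. Next row=LF[5]=4
  step 9: row=4, L[4]='3', prepend. Next row=LF[4]=7
Reversed output: 32230b20$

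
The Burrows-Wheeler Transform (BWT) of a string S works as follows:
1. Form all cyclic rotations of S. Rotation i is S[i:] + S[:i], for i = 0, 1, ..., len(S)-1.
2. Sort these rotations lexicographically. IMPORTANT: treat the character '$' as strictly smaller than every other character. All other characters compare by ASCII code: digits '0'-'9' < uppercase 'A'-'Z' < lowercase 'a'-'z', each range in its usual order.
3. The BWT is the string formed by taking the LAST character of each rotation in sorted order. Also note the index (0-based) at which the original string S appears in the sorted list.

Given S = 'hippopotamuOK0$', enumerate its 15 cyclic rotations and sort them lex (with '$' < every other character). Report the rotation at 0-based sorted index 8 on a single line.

Answer: opotamuOK0$hipp

Derivation:
All 15 rotations (rotation i = S[i:]+S[:i]):
  rot[0] = hippopotamuOK0$
  rot[1] = ippopotamuOK0$h
  rot[2] = ppopotamuOK0$hi
  rot[3] = popotamuOK0$hip
  rot[4] = opotamuOK0$hipp
  rot[5] = potamuOK0$hippo
  rot[6] = otamuOK0$hippop
  rot[7] = tamuOK0$hippopo
  rot[8] = amuOK0$hippopot
  rot[9] = muOK0$hippopota
  rot[10] = uOK0$hippopotam
  rot[11] = OK0$hippopotamu
  rot[12] = K0$hippopotamuO
  rot[13] = 0$hippopotamuOK
  rot[14] = $hippopotamuOK0
Sorted (with $ < everything):
  sorted[0] = $hippopotamuOK0
  sorted[1] = 0$hippopotamuOK
  sorted[2] = K0$hippopotamuO
  sorted[3] = OK0$hippopotamu
  sorted[4] = amuOK0$hippopot
  sorted[5] = hippopotamuOK0$
  sorted[6] = ippopotamuOK0$h
  sorted[7] = muOK0$hippopota
  sorted[8] = opotamuOK0$hipp
  sorted[9] = otamuOK0$hippop
  sorted[10] = popotamuOK0$hip
  sorted[11] = potamuOK0$hippo
  sorted[12] = ppopotamuOK0$hi
  sorted[13] = tamuOK0$hippopo
  sorted[14] = uOK0$hippopotam
sorted[8] = opotamuOK0$hipp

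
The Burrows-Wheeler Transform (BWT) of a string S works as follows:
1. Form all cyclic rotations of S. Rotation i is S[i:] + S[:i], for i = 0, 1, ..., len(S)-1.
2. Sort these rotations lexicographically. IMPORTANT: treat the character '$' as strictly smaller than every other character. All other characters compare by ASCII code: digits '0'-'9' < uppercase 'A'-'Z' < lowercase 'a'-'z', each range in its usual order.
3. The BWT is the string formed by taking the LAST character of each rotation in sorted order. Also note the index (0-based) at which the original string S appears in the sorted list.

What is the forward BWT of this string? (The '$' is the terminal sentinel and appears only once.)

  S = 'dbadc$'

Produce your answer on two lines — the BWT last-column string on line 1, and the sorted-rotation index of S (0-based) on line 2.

All 6 rotations (rotation i = S[i:]+S[:i]):
  rot[0] = dbadc$
  rot[1] = badc$d
  rot[2] = adc$db
  rot[3] = dc$dba
  rot[4] = c$dbad
  rot[5] = $dbadc
Sorted (with $ < everything):
  sorted[0] = $dbadc  (last char: 'c')
  sorted[1] = adc$db  (last char: 'b')
  sorted[2] = badc$d  (last char: 'd')
  sorted[3] = c$dbad  (last char: 'd')
  sorted[4] = dbadc$  (last char: '$')
  sorted[5] = dc$dba  (last char: 'a')
Last column: cbdd$a
Original string S is at sorted index 4

Answer: cbdd$a
4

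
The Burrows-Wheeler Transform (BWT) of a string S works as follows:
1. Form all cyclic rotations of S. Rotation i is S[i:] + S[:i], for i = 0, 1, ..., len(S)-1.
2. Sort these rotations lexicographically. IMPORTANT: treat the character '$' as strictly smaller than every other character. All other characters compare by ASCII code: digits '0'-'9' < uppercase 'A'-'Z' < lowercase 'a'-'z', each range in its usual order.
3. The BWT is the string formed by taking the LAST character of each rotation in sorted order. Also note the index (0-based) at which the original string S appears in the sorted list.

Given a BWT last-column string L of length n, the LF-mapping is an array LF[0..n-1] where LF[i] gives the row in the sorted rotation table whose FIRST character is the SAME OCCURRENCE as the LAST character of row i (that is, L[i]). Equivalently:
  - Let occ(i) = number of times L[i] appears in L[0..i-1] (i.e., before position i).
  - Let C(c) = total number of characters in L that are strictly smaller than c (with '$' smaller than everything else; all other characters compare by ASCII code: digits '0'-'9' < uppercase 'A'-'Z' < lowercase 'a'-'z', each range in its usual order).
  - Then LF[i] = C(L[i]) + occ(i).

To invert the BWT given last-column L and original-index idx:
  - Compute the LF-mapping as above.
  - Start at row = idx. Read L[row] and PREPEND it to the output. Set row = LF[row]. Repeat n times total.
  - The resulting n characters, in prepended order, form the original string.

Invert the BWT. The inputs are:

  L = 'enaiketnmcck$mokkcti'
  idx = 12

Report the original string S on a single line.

Answer: knickknackcommittee$

Derivation:
LF mapping: 5 15 1 7 9 6 18 16 13 2 3 10 0 14 17 11 12 4 19 8
Walk LF starting at row 12, prepending L[row]:
  step 1: row=12, L[12]='$', prepend. Next row=LF[12]=0
  step 2: row=0, L[0]='e', prepend. Next row=LF[0]=5
  step 3: row=5, L[5]='e', prepend. Next row=LF[5]=6
  step 4: row=6, L[6]='t', prepend. Next row=LF[6]=18
  step 5: row=18, L[18]='t', prepend. Next row=LF[18]=19
  step 6: row=19, L[19]='i', prepend. Next row=LF[19]=8
  step 7: row=8, L[8]='m', prepend. Next row=LF[8]=13
  step 8: row=13, L[13]='m', prepend. Next row=LF[13]=14
  step 9: row=14, L[14]='o', prepend. Next row=LF[14]=17
  step 10: row=17, L[17]='c', prepend. Next row=LF[17]=4
  step 11: row=4, L[4]='k', prepend. Next row=LF[4]=9
  step 12: row=9, L[9]='c', prepend. Next row=LF[9]=2
  step 13: row=2, L[2]='a', prepend. Next row=LF[2]=1
  step 14: row=1, L[1]='n', prepend. Next row=LF[1]=15
  step 15: row=15, L[15]='k', prepend. Next row=LF[15]=11
  step 16: row=11, L[11]='k', prepend. Next row=LF[11]=10
  step 17: row=10, L[10]='c', prepend. Next row=LF[10]=3
  step 18: row=3, L[3]='i', prepend. Next row=LF[3]=7
  step 19: row=7, L[7]='n', prepend. Next row=LF[7]=16
  step 20: row=16, L[16]='k', prepend. Next row=LF[16]=12
Reversed output: knickknackcommittee$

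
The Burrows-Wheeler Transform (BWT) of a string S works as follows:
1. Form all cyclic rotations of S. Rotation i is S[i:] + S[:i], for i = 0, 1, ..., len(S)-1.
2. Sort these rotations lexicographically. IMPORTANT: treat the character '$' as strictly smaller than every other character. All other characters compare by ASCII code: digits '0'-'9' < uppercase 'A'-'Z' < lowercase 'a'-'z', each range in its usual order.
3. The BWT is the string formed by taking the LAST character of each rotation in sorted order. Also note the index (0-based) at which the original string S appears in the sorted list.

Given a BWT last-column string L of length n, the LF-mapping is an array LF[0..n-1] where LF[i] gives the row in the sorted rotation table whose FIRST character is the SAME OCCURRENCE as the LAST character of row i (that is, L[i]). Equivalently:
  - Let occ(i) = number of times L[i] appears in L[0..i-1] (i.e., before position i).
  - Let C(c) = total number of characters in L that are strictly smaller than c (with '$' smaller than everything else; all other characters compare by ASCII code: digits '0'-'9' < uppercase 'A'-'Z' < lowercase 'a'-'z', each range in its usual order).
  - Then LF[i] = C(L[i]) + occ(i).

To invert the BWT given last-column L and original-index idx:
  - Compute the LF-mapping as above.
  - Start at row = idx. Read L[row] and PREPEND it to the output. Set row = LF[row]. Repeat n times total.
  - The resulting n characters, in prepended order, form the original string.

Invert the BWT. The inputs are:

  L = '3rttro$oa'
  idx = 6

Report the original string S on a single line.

LF mapping: 1 5 7 8 6 3 0 4 2
Walk LF starting at row 6, prepending L[row]:
  step 1: row=6, L[6]='$', prepend. Next row=LF[6]=0
  step 2: row=0, L[0]='3', prepend. Next row=LF[0]=1
  step 3: row=1, L[1]='r', prepend. Next row=LF[1]=5
  step 4: row=5, L[5]='o', prepend. Next row=LF[5]=3
  step 5: row=3, L[3]='t', prepend. Next row=LF[3]=8
  step 6: row=8, L[8]='a', prepend. Next row=LF[8]=2
  step 7: row=2, L[2]='t', prepend. Next row=LF[2]=7
  step 8: row=7, L[7]='o', prepend. Next row=LF[7]=4
  step 9: row=4, L[4]='r', prepend. Next row=LF[4]=6
Reversed output: rotator3$

Answer: rotator3$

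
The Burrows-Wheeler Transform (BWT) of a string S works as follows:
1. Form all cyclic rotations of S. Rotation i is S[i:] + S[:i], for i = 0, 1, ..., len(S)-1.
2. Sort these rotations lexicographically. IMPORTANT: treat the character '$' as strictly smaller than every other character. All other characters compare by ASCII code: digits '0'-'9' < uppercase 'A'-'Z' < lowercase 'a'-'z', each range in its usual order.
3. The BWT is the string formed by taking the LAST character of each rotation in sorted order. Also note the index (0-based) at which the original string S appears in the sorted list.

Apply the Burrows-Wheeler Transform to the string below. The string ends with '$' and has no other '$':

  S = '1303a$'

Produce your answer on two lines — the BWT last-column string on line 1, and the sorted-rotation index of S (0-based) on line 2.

All 6 rotations (rotation i = S[i:]+S[:i]):
  rot[0] = 1303a$
  rot[1] = 303a$1
  rot[2] = 03a$13
  rot[3] = 3a$130
  rot[4] = a$1303
  rot[5] = $1303a
Sorted (with $ < everything):
  sorted[0] = $1303a  (last char: 'a')
  sorted[1] = 03a$13  (last char: '3')
  sorted[2] = 1303a$  (last char: '$')
  sorted[3] = 303a$1  (last char: '1')
  sorted[4] = 3a$130  (last char: '0')
  sorted[5] = a$1303  (last char: '3')
Last column: a3$103
Original string S is at sorted index 2

Answer: a3$103
2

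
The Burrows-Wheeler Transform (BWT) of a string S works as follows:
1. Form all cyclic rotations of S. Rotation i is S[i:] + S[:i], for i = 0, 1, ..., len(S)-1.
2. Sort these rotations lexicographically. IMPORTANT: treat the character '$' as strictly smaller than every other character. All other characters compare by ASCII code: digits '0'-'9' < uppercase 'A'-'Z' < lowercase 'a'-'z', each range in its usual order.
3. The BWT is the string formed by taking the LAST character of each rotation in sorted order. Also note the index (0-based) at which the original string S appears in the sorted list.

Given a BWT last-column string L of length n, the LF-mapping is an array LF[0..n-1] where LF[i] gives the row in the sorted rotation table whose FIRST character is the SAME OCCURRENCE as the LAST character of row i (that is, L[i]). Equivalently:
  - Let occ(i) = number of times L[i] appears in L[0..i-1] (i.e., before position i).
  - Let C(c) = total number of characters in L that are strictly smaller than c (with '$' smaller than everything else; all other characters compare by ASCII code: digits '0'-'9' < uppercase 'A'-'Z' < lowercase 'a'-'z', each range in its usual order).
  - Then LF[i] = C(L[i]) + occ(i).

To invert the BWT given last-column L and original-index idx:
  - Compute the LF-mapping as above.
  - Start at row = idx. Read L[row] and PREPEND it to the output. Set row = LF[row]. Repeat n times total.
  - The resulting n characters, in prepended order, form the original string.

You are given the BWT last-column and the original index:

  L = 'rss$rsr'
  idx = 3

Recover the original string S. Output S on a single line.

LF mapping: 1 4 5 0 2 6 3
Walk LF starting at row 3, prepending L[row]:
  step 1: row=3, L[3]='$', prepend. Next row=LF[3]=0
  step 2: row=0, L[0]='r', prepend. Next row=LF[0]=1
  step 3: row=1, L[1]='s', prepend. Next row=LF[1]=4
  step 4: row=4, L[4]='r', prepend. Next row=LF[4]=2
  step 5: row=2, L[2]='s', prepend. Next row=LF[2]=5
  step 6: row=5, L[5]='s', prepend. Next row=LF[5]=6
  step 7: row=6, L[6]='r', prepend. Next row=LF[6]=3
Reversed output: rssrsr$

Answer: rssrsr$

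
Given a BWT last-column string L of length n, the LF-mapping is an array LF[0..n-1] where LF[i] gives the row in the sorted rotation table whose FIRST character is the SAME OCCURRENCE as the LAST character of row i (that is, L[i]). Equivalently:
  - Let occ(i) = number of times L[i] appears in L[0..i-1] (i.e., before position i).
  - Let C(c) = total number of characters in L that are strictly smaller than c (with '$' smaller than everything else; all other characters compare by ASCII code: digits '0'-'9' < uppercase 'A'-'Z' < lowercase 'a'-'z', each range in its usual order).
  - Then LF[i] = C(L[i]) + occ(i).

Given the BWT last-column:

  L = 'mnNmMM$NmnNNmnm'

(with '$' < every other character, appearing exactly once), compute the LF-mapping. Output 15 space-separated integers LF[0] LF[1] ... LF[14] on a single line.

Char counts: '$':1, 'M':2, 'N':4, 'm':5, 'n':3
C (first-col start): C('$')=0, C('M')=1, C('N')=3, C('m')=7, C('n')=12
L[0]='m': occ=0, LF[0]=C('m')+0=7+0=7
L[1]='n': occ=0, LF[1]=C('n')+0=12+0=12
L[2]='N': occ=0, LF[2]=C('N')+0=3+0=3
L[3]='m': occ=1, LF[3]=C('m')+1=7+1=8
L[4]='M': occ=0, LF[4]=C('M')+0=1+0=1
L[5]='M': occ=1, LF[5]=C('M')+1=1+1=2
L[6]='$': occ=0, LF[6]=C('$')+0=0+0=0
L[7]='N': occ=1, LF[7]=C('N')+1=3+1=4
L[8]='m': occ=2, LF[8]=C('m')+2=7+2=9
L[9]='n': occ=1, LF[9]=C('n')+1=12+1=13
L[10]='N': occ=2, LF[10]=C('N')+2=3+2=5
L[11]='N': occ=3, LF[11]=C('N')+3=3+3=6
L[12]='m': occ=3, LF[12]=C('m')+3=7+3=10
L[13]='n': occ=2, LF[13]=C('n')+2=12+2=14
L[14]='m': occ=4, LF[14]=C('m')+4=7+4=11

Answer: 7 12 3 8 1 2 0 4 9 13 5 6 10 14 11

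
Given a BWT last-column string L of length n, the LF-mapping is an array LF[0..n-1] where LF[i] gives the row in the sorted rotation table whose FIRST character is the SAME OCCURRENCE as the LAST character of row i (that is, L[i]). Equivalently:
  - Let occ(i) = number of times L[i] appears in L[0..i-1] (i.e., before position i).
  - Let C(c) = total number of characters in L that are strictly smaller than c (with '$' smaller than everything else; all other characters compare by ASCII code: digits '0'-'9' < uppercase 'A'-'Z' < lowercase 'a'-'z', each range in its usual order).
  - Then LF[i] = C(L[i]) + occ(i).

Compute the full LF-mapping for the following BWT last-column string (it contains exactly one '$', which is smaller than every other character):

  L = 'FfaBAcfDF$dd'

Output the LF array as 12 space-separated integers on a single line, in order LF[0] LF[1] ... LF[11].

Char counts: '$':1, 'A':1, 'B':1, 'D':1, 'F':2, 'a':1, 'c':1, 'd':2, 'f':2
C (first-col start): C('$')=0, C('A')=1, C('B')=2, C('D')=3, C('F')=4, C('a')=6, C('c')=7, C('d')=8, C('f')=10
L[0]='F': occ=0, LF[0]=C('F')+0=4+0=4
L[1]='f': occ=0, LF[1]=C('f')+0=10+0=10
L[2]='a': occ=0, LF[2]=C('a')+0=6+0=6
L[3]='B': occ=0, LF[3]=C('B')+0=2+0=2
L[4]='A': occ=0, LF[4]=C('A')+0=1+0=1
L[5]='c': occ=0, LF[5]=C('c')+0=7+0=7
L[6]='f': occ=1, LF[6]=C('f')+1=10+1=11
L[7]='D': occ=0, LF[7]=C('D')+0=3+0=3
L[8]='F': occ=1, LF[8]=C('F')+1=4+1=5
L[9]='$': occ=0, LF[9]=C('$')+0=0+0=0
L[10]='d': occ=0, LF[10]=C('d')+0=8+0=8
L[11]='d': occ=1, LF[11]=C('d')+1=8+1=9

Answer: 4 10 6 2 1 7 11 3 5 0 8 9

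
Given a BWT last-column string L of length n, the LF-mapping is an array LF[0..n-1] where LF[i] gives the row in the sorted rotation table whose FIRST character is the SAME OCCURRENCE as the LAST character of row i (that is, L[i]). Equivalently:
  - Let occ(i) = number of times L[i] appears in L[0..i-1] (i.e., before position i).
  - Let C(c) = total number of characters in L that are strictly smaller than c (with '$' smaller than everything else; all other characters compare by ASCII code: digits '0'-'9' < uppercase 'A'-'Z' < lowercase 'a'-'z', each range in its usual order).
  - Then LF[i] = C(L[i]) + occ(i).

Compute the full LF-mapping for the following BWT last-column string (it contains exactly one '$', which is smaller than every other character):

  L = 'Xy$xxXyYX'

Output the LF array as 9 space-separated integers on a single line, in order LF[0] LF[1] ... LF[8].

Answer: 1 7 0 5 6 2 8 4 3

Derivation:
Char counts: '$':1, 'X':3, 'Y':1, 'x':2, 'y':2
C (first-col start): C('$')=0, C('X')=1, C('Y')=4, C('x')=5, C('y')=7
L[0]='X': occ=0, LF[0]=C('X')+0=1+0=1
L[1]='y': occ=0, LF[1]=C('y')+0=7+0=7
L[2]='$': occ=0, LF[2]=C('$')+0=0+0=0
L[3]='x': occ=0, LF[3]=C('x')+0=5+0=5
L[4]='x': occ=1, LF[4]=C('x')+1=5+1=6
L[5]='X': occ=1, LF[5]=C('X')+1=1+1=2
L[6]='y': occ=1, LF[6]=C('y')+1=7+1=8
L[7]='Y': occ=0, LF[7]=C('Y')+0=4+0=4
L[8]='X': occ=2, LF[8]=C('X')+2=1+2=3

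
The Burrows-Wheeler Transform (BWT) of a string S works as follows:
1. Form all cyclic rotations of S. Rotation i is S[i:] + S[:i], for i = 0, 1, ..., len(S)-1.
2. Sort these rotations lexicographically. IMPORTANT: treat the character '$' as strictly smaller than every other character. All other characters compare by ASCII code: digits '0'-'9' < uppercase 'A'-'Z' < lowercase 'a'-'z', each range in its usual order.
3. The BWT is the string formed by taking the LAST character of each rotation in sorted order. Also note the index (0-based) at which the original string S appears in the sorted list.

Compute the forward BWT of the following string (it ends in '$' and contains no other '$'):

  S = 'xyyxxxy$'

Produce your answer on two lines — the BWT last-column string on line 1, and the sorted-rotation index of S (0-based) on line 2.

All 8 rotations (rotation i = S[i:]+S[:i]):
  rot[0] = xyyxxxy$
  rot[1] = yyxxxy$x
  rot[2] = yxxxy$xy
  rot[3] = xxxy$xyy
  rot[4] = xxy$xyyx
  rot[5] = xy$xyyxx
  rot[6] = y$xyyxxx
  rot[7] = $xyyxxxy
Sorted (with $ < everything):
  sorted[0] = $xyyxxxy  (last char: 'y')
  sorted[1] = xxxy$xyy  (last char: 'y')
  sorted[2] = xxy$xyyx  (last char: 'x')
  sorted[3] = xy$xyyxx  (last char: 'x')
  sorted[4] = xyyxxxy$  (last char: '$')
  sorted[5] = y$xyyxxx  (last char: 'x')
  sorted[6] = yxxxy$xy  (last char: 'y')
  sorted[7] = yyxxxy$x  (last char: 'x')
Last column: yyxx$xyx
Original string S is at sorted index 4

Answer: yyxx$xyx
4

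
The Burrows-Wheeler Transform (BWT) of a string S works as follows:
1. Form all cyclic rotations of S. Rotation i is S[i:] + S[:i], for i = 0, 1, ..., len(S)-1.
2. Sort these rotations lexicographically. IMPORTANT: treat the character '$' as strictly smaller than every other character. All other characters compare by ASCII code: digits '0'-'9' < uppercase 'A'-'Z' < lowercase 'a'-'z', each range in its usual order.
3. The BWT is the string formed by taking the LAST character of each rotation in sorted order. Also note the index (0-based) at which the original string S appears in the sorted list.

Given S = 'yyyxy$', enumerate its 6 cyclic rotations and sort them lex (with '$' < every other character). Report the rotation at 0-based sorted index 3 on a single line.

All 6 rotations (rotation i = S[i:]+S[:i]):
  rot[0] = yyyxy$
  rot[1] = yyxy$y
  rot[2] = yxy$yy
  rot[3] = xy$yyy
  rot[4] = y$yyyx
  rot[5] = $yyyxy
Sorted (with $ < everything):
  sorted[0] = $yyyxy
  sorted[1] = xy$yyy
  sorted[2] = y$yyyx
  sorted[3] = yxy$yy
  sorted[4] = yyxy$y
  sorted[5] = yyyxy$
sorted[3] = yxy$yy

Answer: yxy$yy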